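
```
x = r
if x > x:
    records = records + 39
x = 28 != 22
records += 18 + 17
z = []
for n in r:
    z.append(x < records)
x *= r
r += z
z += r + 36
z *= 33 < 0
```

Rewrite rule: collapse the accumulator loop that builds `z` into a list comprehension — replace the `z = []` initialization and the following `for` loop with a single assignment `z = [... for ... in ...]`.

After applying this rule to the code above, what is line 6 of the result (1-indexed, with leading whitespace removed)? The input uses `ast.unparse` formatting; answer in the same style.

Transformed code:
x = r
if x > x:
    records = records + 39
x = 28 != 22
records += 18 + 17
z = [x < records for n in r]
x *= r
r += z
z += r + 36
z *= 33 < 0

z = [x < records for n in r]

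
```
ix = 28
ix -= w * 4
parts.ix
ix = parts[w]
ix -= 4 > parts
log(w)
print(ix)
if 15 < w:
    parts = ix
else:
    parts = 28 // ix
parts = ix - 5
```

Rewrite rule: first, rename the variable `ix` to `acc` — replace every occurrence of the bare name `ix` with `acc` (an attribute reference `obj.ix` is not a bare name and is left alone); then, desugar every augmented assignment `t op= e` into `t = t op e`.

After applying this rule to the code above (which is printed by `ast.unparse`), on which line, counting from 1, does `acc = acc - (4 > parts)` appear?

Transformed code:
acc = 28
acc = acc - w * 4
parts.ix
acc = parts[w]
acc = acc - (4 > parts)
log(w)
print(acc)
if 15 < w:
    parts = acc
else:
    parts = 28 // acc
parts = acc - 5

5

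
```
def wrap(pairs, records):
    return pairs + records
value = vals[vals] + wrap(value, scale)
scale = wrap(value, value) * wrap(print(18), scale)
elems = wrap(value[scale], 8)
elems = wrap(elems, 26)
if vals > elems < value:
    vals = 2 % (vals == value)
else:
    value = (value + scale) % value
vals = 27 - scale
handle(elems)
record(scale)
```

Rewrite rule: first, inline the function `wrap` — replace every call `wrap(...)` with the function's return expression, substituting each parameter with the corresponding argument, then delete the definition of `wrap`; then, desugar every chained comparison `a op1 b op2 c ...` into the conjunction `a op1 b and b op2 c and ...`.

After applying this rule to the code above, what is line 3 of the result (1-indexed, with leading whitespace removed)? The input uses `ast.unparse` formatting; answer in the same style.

elems = value[scale] + 8

Transformed code:
value = vals[vals] + (value + scale)
scale = (value + value) * (print(18) + scale)
elems = value[scale] + 8
elems = elems + 26
if vals > elems and elems < value:
    vals = 2 % (vals == value)
else:
    value = (value + scale) % value
vals = 27 - scale
handle(elems)
record(scale)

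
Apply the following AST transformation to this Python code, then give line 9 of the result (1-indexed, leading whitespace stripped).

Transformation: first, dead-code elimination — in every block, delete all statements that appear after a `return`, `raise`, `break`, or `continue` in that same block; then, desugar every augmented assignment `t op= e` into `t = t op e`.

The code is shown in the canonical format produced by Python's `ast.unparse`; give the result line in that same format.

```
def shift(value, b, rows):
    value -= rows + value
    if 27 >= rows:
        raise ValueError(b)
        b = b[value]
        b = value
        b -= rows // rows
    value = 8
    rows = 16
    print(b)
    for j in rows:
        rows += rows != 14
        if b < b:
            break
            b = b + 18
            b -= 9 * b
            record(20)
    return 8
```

Transformed code:
def shift(value, b, rows):
    value = value - (rows + value)
    if 27 >= rows:
        raise ValueError(b)
    value = 8
    rows = 16
    print(b)
    for j in rows:
        rows = rows + (rows != 14)
        if b < b:
            break
    return 8

rows = rows + (rows != 14)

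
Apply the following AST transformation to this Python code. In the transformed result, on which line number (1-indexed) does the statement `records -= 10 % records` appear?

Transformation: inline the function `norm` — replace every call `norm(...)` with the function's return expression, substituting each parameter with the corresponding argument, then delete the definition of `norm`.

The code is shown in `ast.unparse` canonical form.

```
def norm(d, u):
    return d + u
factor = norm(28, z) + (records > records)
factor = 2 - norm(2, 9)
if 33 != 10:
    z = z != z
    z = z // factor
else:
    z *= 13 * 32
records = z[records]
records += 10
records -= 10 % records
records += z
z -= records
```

10

Transformed code:
factor = 28 + z + (records > records)
factor = 2 - (2 + 9)
if 33 != 10:
    z = z != z
    z = z // factor
else:
    z *= 13 * 32
records = z[records]
records += 10
records -= 10 % records
records += z
z -= records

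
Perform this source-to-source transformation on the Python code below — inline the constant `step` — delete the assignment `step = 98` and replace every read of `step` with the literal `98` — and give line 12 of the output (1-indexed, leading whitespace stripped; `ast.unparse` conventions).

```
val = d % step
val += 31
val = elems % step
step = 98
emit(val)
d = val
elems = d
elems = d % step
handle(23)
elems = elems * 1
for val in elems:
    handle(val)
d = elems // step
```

Transformed code:
val = d % 98
val += 31
val = elems % 98
emit(val)
d = val
elems = d
elems = d % 98
handle(23)
elems = elems * 1
for val in elems:
    handle(val)
d = elems // 98

d = elems // 98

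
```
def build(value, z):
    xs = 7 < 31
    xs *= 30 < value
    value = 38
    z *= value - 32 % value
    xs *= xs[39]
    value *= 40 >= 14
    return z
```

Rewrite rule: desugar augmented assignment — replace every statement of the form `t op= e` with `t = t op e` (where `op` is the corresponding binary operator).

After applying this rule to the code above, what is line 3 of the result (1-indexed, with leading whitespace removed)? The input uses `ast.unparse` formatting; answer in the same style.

Transformed code:
def build(value, z):
    xs = 7 < 31
    xs = xs * (30 < value)
    value = 38
    z = z * (value - 32 % value)
    xs = xs * xs[39]
    value = value * (40 >= 14)
    return z

xs = xs * (30 < value)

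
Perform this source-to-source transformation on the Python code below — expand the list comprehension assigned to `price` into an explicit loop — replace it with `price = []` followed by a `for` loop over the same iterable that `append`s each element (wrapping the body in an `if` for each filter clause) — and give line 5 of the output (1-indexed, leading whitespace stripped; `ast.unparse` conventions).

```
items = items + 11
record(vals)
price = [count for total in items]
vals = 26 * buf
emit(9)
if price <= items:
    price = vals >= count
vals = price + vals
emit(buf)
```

price.append(count)

Transformed code:
items = items + 11
record(vals)
price = []
for total in items:
    price.append(count)
vals = 26 * buf
emit(9)
if price <= items:
    price = vals >= count
vals = price + vals
emit(buf)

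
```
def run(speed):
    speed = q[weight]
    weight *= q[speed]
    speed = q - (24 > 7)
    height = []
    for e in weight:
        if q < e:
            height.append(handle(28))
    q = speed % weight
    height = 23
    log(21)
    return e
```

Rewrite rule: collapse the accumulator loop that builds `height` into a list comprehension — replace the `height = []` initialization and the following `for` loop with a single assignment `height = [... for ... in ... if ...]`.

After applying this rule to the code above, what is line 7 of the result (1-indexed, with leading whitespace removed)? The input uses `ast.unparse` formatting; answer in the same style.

height = 23

Transformed code:
def run(speed):
    speed = q[weight]
    weight *= q[speed]
    speed = q - (24 > 7)
    height = [handle(28) for e in weight if q < e]
    q = speed % weight
    height = 23
    log(21)
    return e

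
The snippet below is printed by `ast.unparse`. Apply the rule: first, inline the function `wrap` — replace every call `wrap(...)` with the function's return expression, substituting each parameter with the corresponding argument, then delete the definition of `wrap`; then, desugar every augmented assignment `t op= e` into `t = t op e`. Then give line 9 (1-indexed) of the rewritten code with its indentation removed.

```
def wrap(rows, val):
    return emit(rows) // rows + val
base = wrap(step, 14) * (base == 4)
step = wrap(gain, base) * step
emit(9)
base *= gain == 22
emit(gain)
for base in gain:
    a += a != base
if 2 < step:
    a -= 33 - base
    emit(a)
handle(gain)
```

a = a - (33 - base)

Transformed code:
base = (emit(step) // step + 14) * (base == 4)
step = (emit(gain) // gain + base) * step
emit(9)
base = base * (gain == 22)
emit(gain)
for base in gain:
    a = a + (a != base)
if 2 < step:
    a = a - (33 - base)
    emit(a)
handle(gain)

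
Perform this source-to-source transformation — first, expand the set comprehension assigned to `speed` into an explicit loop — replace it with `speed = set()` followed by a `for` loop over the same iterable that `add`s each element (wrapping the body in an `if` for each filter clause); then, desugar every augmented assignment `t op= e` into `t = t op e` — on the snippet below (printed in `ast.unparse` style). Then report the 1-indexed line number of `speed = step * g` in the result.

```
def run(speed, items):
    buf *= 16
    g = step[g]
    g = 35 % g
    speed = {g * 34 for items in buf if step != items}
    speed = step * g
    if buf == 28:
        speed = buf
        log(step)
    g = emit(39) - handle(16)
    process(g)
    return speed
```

9

Transformed code:
def run(speed, items):
    buf = buf * 16
    g = step[g]
    g = 35 % g
    speed = set()
    for items in buf:
        if step != items:
            speed.add(g * 34)
    speed = step * g
    if buf == 28:
        speed = buf
        log(step)
    g = emit(39) - handle(16)
    process(g)
    return speed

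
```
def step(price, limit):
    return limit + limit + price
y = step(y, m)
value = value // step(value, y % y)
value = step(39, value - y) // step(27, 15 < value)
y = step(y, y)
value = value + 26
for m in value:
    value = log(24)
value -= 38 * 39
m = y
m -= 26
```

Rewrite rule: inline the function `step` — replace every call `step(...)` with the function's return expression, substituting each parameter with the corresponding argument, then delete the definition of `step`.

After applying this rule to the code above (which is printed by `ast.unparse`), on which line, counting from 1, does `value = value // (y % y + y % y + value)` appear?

2

Transformed code:
y = m + m + y
value = value // (y % y + y % y + value)
value = (value - y + (value - y) + 39) // ((15 < value) + (15 < value) + 27)
y = y + y + y
value = value + 26
for m in value:
    value = log(24)
value -= 38 * 39
m = y
m -= 26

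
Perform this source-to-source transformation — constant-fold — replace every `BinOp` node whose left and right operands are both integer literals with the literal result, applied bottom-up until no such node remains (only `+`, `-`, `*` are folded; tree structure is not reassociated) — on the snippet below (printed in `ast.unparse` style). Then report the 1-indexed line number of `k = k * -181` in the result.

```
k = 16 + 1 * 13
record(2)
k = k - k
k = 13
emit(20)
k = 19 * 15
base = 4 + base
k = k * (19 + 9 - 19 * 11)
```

8

Transformed code:
k = 29
record(2)
k = k - k
k = 13
emit(20)
k = 285
base = 4 + base
k = k * -181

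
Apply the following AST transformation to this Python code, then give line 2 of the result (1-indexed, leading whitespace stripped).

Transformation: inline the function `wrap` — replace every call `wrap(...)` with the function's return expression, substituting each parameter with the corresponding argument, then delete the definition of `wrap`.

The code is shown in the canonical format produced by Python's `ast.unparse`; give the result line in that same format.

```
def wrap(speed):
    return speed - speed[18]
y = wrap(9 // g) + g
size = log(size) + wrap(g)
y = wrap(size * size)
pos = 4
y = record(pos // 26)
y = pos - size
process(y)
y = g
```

size = log(size) + (g - g[18])

Transformed code:
y = 9 // g - (9 // g)[18] + g
size = log(size) + (g - g[18])
y = size * size - (size * size)[18]
pos = 4
y = record(pos // 26)
y = pos - size
process(y)
y = g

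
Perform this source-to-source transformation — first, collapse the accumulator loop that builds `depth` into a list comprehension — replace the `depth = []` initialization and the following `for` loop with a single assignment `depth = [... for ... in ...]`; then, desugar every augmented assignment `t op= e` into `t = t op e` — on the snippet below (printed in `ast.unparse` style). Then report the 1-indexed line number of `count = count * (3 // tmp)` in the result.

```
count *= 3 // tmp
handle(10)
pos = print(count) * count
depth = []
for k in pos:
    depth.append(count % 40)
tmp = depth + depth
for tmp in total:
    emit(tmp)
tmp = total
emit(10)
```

1

Transformed code:
count = count * (3 // tmp)
handle(10)
pos = print(count) * count
depth = [count % 40 for k in pos]
tmp = depth + depth
for tmp in total:
    emit(tmp)
tmp = total
emit(10)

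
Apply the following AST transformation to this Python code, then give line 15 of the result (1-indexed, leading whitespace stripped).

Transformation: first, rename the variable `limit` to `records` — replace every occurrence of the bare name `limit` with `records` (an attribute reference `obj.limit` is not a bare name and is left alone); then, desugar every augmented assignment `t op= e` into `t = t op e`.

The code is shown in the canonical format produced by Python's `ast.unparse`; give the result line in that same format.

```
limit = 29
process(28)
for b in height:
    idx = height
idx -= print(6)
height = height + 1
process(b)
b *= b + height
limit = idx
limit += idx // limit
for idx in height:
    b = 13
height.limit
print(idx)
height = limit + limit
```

height = records + records

Transformed code:
records = 29
process(28)
for b in height:
    idx = height
idx = idx - print(6)
height = height + 1
process(b)
b = b * (b + height)
records = idx
records = records + idx // records
for idx in height:
    b = 13
height.limit
print(idx)
height = records + records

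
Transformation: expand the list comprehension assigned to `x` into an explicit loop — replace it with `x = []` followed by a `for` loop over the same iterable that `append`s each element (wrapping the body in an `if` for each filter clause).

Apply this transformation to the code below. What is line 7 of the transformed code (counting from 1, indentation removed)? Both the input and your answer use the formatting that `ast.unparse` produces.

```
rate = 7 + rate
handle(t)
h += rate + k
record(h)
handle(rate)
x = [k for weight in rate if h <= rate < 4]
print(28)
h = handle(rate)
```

Transformed code:
rate = 7 + rate
handle(t)
h += rate + k
record(h)
handle(rate)
x = []
for weight in rate:
    if h <= rate < 4:
        x.append(k)
print(28)
h = handle(rate)

for weight in rate:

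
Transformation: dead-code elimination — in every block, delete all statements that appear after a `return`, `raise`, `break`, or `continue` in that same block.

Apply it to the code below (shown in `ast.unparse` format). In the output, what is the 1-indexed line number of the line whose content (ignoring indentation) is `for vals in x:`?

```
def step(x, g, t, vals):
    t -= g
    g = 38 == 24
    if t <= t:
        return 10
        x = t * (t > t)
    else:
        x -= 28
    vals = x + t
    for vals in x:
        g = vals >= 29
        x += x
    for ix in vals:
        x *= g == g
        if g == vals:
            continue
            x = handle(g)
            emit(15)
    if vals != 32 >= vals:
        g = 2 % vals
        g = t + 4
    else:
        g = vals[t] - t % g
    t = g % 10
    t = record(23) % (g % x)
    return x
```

9

Transformed code:
def step(x, g, t, vals):
    t -= g
    g = 38 == 24
    if t <= t:
        return 10
    else:
        x -= 28
    vals = x + t
    for vals in x:
        g = vals >= 29
        x += x
    for ix in vals:
        x *= g == g
        if g == vals:
            continue
    if vals != 32 >= vals:
        g = 2 % vals
        g = t + 4
    else:
        g = vals[t] - t % g
    t = g % 10
    t = record(23) % (g % x)
    return x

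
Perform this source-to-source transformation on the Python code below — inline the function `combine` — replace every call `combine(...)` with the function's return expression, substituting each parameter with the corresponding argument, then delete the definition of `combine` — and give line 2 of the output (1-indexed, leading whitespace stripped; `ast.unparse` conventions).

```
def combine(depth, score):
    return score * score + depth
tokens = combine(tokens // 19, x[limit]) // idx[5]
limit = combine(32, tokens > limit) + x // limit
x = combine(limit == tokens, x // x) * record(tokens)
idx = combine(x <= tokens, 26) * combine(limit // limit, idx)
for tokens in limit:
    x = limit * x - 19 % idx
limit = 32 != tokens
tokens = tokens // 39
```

limit = (tokens > limit) * (tokens > limit) + 32 + x // limit

Transformed code:
tokens = (x[limit] * x[limit] + tokens // 19) // idx[5]
limit = (tokens > limit) * (tokens > limit) + 32 + x // limit
x = (x // x * (x // x) + (limit == tokens)) * record(tokens)
idx = (26 * 26 + (x <= tokens)) * (idx * idx + limit // limit)
for tokens in limit:
    x = limit * x - 19 % idx
limit = 32 != tokens
tokens = tokens // 39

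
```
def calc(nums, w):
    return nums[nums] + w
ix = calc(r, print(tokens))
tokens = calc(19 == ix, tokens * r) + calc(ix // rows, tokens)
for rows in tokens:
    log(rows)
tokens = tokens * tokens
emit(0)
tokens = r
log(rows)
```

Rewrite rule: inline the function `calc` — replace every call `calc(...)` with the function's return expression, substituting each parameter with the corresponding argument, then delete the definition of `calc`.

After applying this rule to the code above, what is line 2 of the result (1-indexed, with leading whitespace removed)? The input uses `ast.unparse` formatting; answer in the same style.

Transformed code:
ix = r[r] + print(tokens)
tokens = (19 == ix)[19 == ix] + tokens * r + ((ix // rows)[ix // rows] + tokens)
for rows in tokens:
    log(rows)
tokens = tokens * tokens
emit(0)
tokens = r
log(rows)

tokens = (19 == ix)[19 == ix] + tokens * r + ((ix // rows)[ix // rows] + tokens)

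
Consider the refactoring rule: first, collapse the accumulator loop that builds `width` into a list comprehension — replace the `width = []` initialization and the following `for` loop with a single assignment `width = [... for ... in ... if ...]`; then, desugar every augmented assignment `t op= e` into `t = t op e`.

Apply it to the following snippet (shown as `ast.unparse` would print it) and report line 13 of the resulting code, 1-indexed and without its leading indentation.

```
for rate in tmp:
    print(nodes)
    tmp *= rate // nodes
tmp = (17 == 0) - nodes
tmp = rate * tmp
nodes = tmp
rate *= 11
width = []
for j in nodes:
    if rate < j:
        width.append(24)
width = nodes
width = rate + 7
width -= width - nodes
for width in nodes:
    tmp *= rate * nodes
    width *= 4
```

Transformed code:
for rate in tmp:
    print(nodes)
    tmp = tmp * (rate // nodes)
tmp = (17 == 0) - nodes
tmp = rate * tmp
nodes = tmp
rate = rate * 11
width = [24 for j in nodes if rate < j]
width = nodes
width = rate + 7
width = width - (width - nodes)
for width in nodes:
    tmp = tmp * (rate * nodes)
    width = width * 4

tmp = tmp * (rate * nodes)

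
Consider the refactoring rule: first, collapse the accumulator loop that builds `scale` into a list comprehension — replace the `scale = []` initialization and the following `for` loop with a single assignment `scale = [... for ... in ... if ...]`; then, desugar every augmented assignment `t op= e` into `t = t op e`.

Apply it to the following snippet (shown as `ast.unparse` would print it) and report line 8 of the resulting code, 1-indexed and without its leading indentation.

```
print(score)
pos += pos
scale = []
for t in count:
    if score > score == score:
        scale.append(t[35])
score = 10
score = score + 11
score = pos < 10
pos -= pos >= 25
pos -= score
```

pos = pos - score

Transformed code:
print(score)
pos = pos + pos
scale = [t[35] for t in count if score > score == score]
score = 10
score = score + 11
score = pos < 10
pos = pos - (pos >= 25)
pos = pos - score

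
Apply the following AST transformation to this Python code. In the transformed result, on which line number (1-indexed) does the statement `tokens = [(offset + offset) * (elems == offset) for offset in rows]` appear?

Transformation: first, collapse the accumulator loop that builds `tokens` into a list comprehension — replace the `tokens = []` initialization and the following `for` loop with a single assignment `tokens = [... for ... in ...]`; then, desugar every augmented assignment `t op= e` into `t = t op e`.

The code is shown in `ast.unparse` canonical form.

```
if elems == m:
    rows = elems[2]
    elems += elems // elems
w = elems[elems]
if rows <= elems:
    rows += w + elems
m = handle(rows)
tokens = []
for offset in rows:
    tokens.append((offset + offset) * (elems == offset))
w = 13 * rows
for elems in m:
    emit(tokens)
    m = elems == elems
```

8

Transformed code:
if elems == m:
    rows = elems[2]
    elems = elems + elems // elems
w = elems[elems]
if rows <= elems:
    rows = rows + (w + elems)
m = handle(rows)
tokens = [(offset + offset) * (elems == offset) for offset in rows]
w = 13 * rows
for elems in m:
    emit(tokens)
    m = elems == elems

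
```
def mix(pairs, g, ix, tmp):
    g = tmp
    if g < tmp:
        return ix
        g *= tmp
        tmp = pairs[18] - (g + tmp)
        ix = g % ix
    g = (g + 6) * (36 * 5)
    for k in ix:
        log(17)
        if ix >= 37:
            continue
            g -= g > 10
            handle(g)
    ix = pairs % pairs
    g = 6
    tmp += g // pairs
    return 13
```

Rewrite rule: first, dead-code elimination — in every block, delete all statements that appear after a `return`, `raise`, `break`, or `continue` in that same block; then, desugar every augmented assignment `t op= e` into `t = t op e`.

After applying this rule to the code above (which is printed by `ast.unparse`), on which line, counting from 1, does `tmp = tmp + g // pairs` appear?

Transformed code:
def mix(pairs, g, ix, tmp):
    g = tmp
    if g < tmp:
        return ix
    g = (g + 6) * (36 * 5)
    for k in ix:
        log(17)
        if ix >= 37:
            continue
    ix = pairs % pairs
    g = 6
    tmp = tmp + g // pairs
    return 13

12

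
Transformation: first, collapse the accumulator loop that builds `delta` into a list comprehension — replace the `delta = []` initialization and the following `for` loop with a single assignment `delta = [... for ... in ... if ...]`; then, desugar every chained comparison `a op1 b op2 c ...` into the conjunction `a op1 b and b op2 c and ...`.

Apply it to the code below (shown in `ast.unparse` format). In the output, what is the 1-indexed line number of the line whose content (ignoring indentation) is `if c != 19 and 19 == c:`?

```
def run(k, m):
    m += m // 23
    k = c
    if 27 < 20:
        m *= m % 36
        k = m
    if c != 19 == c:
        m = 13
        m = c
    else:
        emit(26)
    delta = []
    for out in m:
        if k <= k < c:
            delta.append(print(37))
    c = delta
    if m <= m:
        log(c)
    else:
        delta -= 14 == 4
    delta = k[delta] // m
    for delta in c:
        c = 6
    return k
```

Transformed code:
def run(k, m):
    m += m // 23
    k = c
    if 27 < 20:
        m *= m % 36
        k = m
    if c != 19 and 19 == c:
        m = 13
        m = c
    else:
        emit(26)
    delta = [print(37) for out in m if k <= k and k < c]
    c = delta
    if m <= m:
        log(c)
    else:
        delta -= 14 == 4
    delta = k[delta] // m
    for delta in c:
        c = 6
    return k

7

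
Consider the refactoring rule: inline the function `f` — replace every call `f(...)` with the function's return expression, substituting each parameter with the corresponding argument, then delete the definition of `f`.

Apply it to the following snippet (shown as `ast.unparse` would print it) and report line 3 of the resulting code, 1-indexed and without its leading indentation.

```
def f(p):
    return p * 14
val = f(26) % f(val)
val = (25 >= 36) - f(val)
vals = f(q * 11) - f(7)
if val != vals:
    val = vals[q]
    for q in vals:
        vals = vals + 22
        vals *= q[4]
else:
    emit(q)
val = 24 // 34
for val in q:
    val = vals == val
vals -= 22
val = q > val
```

Transformed code:
val = 26 * 14 % (val * 14)
val = (25 >= 36) - val * 14
vals = q * 11 * 14 - 7 * 14
if val != vals:
    val = vals[q]
    for q in vals:
        vals = vals + 22
        vals *= q[4]
else:
    emit(q)
val = 24 // 34
for val in q:
    val = vals == val
vals -= 22
val = q > val

vals = q * 11 * 14 - 7 * 14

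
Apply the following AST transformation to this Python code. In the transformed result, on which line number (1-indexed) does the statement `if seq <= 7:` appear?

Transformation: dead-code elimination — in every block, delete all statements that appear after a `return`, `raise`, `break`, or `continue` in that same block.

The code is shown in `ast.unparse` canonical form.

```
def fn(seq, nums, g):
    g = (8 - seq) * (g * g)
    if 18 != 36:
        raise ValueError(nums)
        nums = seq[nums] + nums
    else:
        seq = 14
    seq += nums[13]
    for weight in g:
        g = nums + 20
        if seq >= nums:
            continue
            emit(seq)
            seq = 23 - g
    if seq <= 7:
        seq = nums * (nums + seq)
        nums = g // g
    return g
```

12

Transformed code:
def fn(seq, nums, g):
    g = (8 - seq) * (g * g)
    if 18 != 36:
        raise ValueError(nums)
    else:
        seq = 14
    seq += nums[13]
    for weight in g:
        g = nums + 20
        if seq >= nums:
            continue
    if seq <= 7:
        seq = nums * (nums + seq)
        nums = g // g
    return g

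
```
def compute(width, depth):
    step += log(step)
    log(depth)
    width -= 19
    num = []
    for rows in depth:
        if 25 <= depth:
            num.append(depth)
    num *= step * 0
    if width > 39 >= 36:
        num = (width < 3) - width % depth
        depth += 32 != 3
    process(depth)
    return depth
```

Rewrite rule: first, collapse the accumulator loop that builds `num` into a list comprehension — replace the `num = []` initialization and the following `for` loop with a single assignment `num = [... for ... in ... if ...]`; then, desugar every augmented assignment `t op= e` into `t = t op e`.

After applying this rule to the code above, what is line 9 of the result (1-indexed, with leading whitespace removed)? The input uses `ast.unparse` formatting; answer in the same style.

Transformed code:
def compute(width, depth):
    step = step + log(step)
    log(depth)
    width = width - 19
    num = [depth for rows in depth if 25 <= depth]
    num = num * (step * 0)
    if width > 39 >= 36:
        num = (width < 3) - width % depth
        depth = depth + (32 != 3)
    process(depth)
    return depth

depth = depth + (32 != 3)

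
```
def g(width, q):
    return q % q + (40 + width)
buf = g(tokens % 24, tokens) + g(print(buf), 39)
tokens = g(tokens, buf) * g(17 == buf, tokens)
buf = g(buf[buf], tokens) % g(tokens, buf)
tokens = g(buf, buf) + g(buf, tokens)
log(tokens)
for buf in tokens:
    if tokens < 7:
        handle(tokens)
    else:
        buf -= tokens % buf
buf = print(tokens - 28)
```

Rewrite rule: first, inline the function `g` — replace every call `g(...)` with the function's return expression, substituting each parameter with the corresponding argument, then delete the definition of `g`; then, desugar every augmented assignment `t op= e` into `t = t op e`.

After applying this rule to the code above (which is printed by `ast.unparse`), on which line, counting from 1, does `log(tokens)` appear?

Transformed code:
buf = tokens % tokens + (40 + tokens % 24) + (39 % 39 + (40 + print(buf)))
tokens = (buf % buf + (40 + tokens)) * (tokens % tokens + (40 + (17 == buf)))
buf = (tokens % tokens + (40 + buf[buf])) % (buf % buf + (40 + tokens))
tokens = buf % buf + (40 + buf) + (tokens % tokens + (40 + buf))
log(tokens)
for buf in tokens:
    if tokens < 7:
        handle(tokens)
    else:
        buf = buf - tokens % buf
buf = print(tokens - 28)

5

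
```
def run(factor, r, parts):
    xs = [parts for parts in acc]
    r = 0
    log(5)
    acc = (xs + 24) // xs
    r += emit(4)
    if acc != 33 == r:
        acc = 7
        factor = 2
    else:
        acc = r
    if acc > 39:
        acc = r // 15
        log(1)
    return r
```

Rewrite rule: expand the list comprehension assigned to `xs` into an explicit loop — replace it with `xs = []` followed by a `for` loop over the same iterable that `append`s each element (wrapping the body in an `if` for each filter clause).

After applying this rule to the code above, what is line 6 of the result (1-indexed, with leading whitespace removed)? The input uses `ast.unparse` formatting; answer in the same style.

log(5)

Transformed code:
def run(factor, r, parts):
    xs = []
    for parts in acc:
        xs.append(parts)
    r = 0
    log(5)
    acc = (xs + 24) // xs
    r += emit(4)
    if acc != 33 == r:
        acc = 7
        factor = 2
    else:
        acc = r
    if acc > 39:
        acc = r // 15
        log(1)
    return r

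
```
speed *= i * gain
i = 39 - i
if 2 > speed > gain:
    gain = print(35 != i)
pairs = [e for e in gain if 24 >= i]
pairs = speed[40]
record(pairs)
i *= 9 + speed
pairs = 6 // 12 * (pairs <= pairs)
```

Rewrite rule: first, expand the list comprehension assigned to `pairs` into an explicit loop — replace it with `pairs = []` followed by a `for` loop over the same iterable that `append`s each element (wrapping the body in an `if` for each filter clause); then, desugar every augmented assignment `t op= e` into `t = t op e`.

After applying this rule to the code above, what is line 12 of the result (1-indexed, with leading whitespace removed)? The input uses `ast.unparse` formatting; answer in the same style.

pairs = 6 // 12 * (pairs <= pairs)

Transformed code:
speed = speed * (i * gain)
i = 39 - i
if 2 > speed > gain:
    gain = print(35 != i)
pairs = []
for e in gain:
    if 24 >= i:
        pairs.append(e)
pairs = speed[40]
record(pairs)
i = i * (9 + speed)
pairs = 6 // 12 * (pairs <= pairs)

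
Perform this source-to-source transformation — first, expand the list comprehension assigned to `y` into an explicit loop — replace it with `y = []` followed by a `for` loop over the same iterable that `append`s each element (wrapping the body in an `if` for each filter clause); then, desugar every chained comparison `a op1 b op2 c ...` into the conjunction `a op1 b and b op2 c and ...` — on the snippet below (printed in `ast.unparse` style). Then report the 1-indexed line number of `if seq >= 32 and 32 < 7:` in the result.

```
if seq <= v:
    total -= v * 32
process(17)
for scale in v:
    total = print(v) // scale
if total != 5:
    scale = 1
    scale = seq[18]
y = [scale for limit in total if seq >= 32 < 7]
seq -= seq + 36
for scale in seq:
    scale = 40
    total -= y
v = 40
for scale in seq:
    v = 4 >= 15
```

11

Transformed code:
if seq <= v:
    total -= v * 32
process(17)
for scale in v:
    total = print(v) // scale
if total != 5:
    scale = 1
    scale = seq[18]
y = []
for limit in total:
    if seq >= 32 and 32 < 7:
        y.append(scale)
seq -= seq + 36
for scale in seq:
    scale = 40
    total -= y
v = 40
for scale in seq:
    v = 4 >= 15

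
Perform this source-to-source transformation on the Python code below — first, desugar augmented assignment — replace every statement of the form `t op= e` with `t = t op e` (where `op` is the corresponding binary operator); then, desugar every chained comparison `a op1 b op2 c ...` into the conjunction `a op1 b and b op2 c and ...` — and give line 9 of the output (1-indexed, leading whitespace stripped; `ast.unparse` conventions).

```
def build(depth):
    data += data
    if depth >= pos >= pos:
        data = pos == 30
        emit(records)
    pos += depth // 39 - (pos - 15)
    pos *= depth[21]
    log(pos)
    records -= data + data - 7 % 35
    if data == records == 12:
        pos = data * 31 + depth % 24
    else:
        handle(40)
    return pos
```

Transformed code:
def build(depth):
    data = data + data
    if depth >= pos and pos >= pos:
        data = pos == 30
        emit(records)
    pos = pos + (depth // 39 - (pos - 15))
    pos = pos * depth[21]
    log(pos)
    records = records - (data + data - 7 % 35)
    if data == records and records == 12:
        pos = data * 31 + depth % 24
    else:
        handle(40)
    return pos

records = records - (data + data - 7 % 35)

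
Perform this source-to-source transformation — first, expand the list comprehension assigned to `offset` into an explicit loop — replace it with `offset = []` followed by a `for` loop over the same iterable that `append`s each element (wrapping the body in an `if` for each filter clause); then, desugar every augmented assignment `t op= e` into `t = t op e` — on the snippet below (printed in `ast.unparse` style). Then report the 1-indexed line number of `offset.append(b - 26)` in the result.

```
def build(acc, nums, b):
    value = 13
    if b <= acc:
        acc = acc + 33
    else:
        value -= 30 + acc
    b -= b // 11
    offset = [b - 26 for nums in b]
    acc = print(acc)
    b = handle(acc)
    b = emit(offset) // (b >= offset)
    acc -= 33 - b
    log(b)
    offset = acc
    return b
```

10

Transformed code:
def build(acc, nums, b):
    value = 13
    if b <= acc:
        acc = acc + 33
    else:
        value = value - (30 + acc)
    b = b - b // 11
    offset = []
    for nums in b:
        offset.append(b - 26)
    acc = print(acc)
    b = handle(acc)
    b = emit(offset) // (b >= offset)
    acc = acc - (33 - b)
    log(b)
    offset = acc
    return b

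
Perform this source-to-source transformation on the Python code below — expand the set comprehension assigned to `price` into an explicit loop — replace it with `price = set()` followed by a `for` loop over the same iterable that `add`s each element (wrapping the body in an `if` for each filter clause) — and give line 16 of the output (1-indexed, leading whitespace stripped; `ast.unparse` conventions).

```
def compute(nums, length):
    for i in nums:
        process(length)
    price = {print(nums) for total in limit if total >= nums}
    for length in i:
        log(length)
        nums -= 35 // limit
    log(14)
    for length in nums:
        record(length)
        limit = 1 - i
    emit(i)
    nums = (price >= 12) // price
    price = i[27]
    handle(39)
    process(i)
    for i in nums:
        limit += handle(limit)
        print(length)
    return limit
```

nums = (price >= 12) // price

Transformed code:
def compute(nums, length):
    for i in nums:
        process(length)
    price = set()
    for total in limit:
        if total >= nums:
            price.add(print(nums))
    for length in i:
        log(length)
        nums -= 35 // limit
    log(14)
    for length in nums:
        record(length)
        limit = 1 - i
    emit(i)
    nums = (price >= 12) // price
    price = i[27]
    handle(39)
    process(i)
    for i in nums:
        limit += handle(limit)
        print(length)
    return limit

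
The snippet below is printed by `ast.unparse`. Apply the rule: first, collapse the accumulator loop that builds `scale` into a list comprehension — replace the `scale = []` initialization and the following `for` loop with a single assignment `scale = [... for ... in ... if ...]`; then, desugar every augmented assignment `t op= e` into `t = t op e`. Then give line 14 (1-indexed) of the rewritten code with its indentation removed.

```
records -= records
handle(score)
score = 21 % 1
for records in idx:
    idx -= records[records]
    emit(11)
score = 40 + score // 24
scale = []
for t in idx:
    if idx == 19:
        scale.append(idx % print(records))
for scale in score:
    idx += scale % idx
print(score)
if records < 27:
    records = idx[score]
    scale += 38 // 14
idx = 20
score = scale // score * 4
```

scale = scale + 38 // 14

Transformed code:
records = records - records
handle(score)
score = 21 % 1
for records in idx:
    idx = idx - records[records]
    emit(11)
score = 40 + score // 24
scale = [idx % print(records) for t in idx if idx == 19]
for scale in score:
    idx = idx + scale % idx
print(score)
if records < 27:
    records = idx[score]
    scale = scale + 38 // 14
idx = 20
score = scale // score * 4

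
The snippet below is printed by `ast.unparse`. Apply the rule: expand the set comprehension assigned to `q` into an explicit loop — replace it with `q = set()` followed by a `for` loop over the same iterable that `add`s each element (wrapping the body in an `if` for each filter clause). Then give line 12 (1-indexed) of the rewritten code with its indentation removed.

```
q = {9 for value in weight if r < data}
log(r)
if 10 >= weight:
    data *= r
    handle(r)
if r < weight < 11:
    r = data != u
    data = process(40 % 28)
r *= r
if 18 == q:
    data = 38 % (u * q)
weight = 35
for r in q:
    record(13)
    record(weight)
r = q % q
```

r *= r

Transformed code:
q = set()
for value in weight:
    if r < data:
        q.add(9)
log(r)
if 10 >= weight:
    data *= r
    handle(r)
if r < weight < 11:
    r = data != u
    data = process(40 % 28)
r *= r
if 18 == q:
    data = 38 % (u * q)
weight = 35
for r in q:
    record(13)
    record(weight)
r = q % q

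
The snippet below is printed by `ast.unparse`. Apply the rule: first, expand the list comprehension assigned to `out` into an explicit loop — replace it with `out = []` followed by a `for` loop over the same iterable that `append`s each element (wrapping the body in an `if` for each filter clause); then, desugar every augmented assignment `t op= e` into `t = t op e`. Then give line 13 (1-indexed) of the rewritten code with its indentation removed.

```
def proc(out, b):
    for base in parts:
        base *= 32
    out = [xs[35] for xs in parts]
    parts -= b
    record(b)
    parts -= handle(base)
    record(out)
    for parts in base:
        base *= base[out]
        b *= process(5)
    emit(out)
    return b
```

Transformed code:
def proc(out, b):
    for base in parts:
        base = base * 32
    out = []
    for xs in parts:
        out.append(xs[35])
    parts = parts - b
    record(b)
    parts = parts - handle(base)
    record(out)
    for parts in base:
        base = base * base[out]
        b = b * process(5)
    emit(out)
    return b

b = b * process(5)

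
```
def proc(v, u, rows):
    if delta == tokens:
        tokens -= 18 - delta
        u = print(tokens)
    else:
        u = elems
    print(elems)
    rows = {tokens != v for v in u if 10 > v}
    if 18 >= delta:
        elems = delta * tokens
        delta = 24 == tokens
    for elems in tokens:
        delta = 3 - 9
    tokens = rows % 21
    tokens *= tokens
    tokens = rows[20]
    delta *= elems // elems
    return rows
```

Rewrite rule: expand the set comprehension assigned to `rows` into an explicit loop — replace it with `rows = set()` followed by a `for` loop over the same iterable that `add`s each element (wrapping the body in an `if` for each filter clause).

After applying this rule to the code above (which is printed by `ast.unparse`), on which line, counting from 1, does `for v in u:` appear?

Transformed code:
def proc(v, u, rows):
    if delta == tokens:
        tokens -= 18 - delta
        u = print(tokens)
    else:
        u = elems
    print(elems)
    rows = set()
    for v in u:
        if 10 > v:
            rows.add(tokens != v)
    if 18 >= delta:
        elems = delta * tokens
        delta = 24 == tokens
    for elems in tokens:
        delta = 3 - 9
    tokens = rows % 21
    tokens *= tokens
    tokens = rows[20]
    delta *= elems // elems
    return rows

9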